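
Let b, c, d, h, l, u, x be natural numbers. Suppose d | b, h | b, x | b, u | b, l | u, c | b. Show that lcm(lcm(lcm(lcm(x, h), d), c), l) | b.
Because x | b and h | b, lcm(x, h) | b. Since d | b, lcm(lcm(x, h), d) | b. c | b, so lcm(lcm(lcm(x, h), d), c) | b. l | u and u | b, thus l | b. From lcm(lcm(lcm(x, h), d), c) | b, lcm(lcm(lcm(lcm(x, h), d), c), l) | b.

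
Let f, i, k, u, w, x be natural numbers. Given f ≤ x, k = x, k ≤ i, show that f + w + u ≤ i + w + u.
Since k = x and k ≤ i, x ≤ i. Since f ≤ x, f ≤ i. Then f + w ≤ i + w. Then f + w + u ≤ i + w + u.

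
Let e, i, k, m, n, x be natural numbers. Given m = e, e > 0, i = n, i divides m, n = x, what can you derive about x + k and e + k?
x + k ≤ e + k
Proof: i = n and n = x, so i = x. From m = e and i divides m, i divides e. Since e > 0, i ≤ e. i = x, so x ≤ e. Then x + k ≤ e + k.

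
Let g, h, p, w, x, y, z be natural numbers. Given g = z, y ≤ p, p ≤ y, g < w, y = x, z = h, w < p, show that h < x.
Because p ≤ y and y ≤ p, p = y. Since y = x, p = x. Because g = z and z = h, g = h. g < w, so h < w. w < p, so h < p. p = x, so h < x.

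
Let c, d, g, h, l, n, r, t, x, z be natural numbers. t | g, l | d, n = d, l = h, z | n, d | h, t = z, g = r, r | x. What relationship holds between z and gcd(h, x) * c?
z | gcd(h, x) * c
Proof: l = h and l | d, therefore h | d. d | h, so d = h. Since n = d, n = h. z | n, so z | h. g = r and t | g, therefore t | r. t = z, so z | r. Because r | x, z | x. z | h, so z | gcd(h, x). Then z | gcd(h, x) * c.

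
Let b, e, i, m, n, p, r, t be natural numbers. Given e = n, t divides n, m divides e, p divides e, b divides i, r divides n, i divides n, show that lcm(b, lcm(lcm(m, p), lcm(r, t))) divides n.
Because b divides i and i divides n, b divides n. Since m divides e and p divides e, lcm(m, p) divides e. e = n, so lcm(m, p) divides n. Since r divides n and t divides n, lcm(r, t) divides n. Since lcm(m, p) divides n, lcm(lcm(m, p), lcm(r, t)) divides n. b divides n, so lcm(b, lcm(lcm(m, p), lcm(r, t))) divides n.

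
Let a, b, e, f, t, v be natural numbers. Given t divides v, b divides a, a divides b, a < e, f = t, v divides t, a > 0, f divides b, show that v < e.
From t divides v and v divides t, t = v. Because f = t, f = v. b divides a and a divides b, hence b = a. f divides b, so f divides a. From a > 0, f ≤ a. Since f = v, v ≤ a. Since a < e, v < e.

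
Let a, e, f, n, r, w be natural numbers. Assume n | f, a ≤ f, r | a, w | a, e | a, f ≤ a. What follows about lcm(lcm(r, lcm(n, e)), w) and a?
lcm(lcm(r, lcm(n, e)), w) | a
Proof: f ≤ a and a ≤ f, therefore f = a. n | f, so n | a. Since e | a, lcm(n, e) | a. Since r | a, lcm(r, lcm(n, e)) | a. Since w | a, lcm(lcm(r, lcm(n, e)), w) | a.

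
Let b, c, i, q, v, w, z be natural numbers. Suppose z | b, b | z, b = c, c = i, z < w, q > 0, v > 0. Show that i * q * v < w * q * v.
From z | b and b | z, z = b. From b = c and c = i, b = i. z = b, so z = i. z < w, so i < w. Since q > 0, i * q < w * q. Since v > 0, i * q * v < w * q * v.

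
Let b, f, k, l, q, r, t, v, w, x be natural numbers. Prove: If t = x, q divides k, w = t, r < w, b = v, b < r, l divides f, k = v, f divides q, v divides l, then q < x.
w = t and t = x, hence w = x. From v divides l and l divides f, v divides f. f divides q, so v divides q. Because k = v and q divides k, q divides v. Since v divides q, v = q. Because b < r and r < w, b < w. Since b = v, v < w. From v = q, q < w. Since w = x, q < x.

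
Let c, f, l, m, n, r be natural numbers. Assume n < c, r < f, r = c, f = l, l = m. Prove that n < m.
Since f = l and l = m, f = m. r = c and r < f, so c < f. n < c, so n < f. From f = m, n < m.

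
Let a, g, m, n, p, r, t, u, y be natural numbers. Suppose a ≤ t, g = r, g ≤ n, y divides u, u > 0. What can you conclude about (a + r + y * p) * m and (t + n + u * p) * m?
(a + r + y * p) * m ≤ (t + n + u * p) * m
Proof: Because g = r and g ≤ n, r ≤ n. Since a ≤ t, a + r ≤ t + n. y divides u and u > 0, hence y ≤ u. By multiplying by a non-negative, y * p ≤ u * p. Because a + r ≤ t + n, a + r + y * p ≤ t + n + u * p. By multiplying by a non-negative, (a + r + y * p) * m ≤ (t + n + u * p) * m.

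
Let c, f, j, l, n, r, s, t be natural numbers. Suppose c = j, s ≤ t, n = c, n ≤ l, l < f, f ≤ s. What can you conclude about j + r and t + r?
j + r < t + r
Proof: From n = c and c = j, n = j. From n ≤ l and l < f, n < f. Since f ≤ s and s ≤ t, f ≤ t. Because n < f, n < t. Since n = j, j < t. Then j + r < t + r.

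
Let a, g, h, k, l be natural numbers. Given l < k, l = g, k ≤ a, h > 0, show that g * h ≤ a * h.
l = g and l < k, hence g < k. Since k ≤ a, g < a. h > 0, so g * h < a * h. Then g * h ≤ a * h.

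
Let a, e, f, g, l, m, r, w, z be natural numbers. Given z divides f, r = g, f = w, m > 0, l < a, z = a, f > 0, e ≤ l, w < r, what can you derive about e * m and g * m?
e * m < g * m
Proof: Since e ≤ l and l < a, e < a. Since z = a and z divides f, a divides f. f > 0, so a ≤ f. Since e < a, e < f. f = w, so e < w. r = g and w < r, hence w < g. e < w, so e < g. Combined with m > 0, by multiplying by a positive, e * m < g * m.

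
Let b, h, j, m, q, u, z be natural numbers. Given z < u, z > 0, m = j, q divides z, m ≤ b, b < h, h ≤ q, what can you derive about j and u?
j < u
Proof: Because m = j and m ≤ b, j ≤ b. Because b < h and h ≤ q, b < q. j ≤ b, so j < q. q divides z and z > 0, thus q ≤ z. z < u, so q < u. Because j < q, j < u.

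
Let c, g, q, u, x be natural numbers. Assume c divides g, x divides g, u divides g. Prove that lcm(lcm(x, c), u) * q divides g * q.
x divides g and c divides g, thus lcm(x, c) divides g. Since u divides g, lcm(lcm(x, c), u) divides g. Then lcm(lcm(x, c), u) * q divides g * q.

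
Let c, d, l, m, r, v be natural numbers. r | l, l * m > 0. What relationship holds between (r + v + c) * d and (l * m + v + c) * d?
(r + v + c) * d ≤ (l * m + v + c) * d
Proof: r | l, so r | l * m. l * m > 0, so r ≤ l * m. Then r + v ≤ l * m + v. Then r + v + c ≤ l * m + v + c. Then (r + v + c) * d ≤ (l * m + v + c) * d.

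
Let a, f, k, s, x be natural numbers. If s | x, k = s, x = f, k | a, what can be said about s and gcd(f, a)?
s | gcd(f, a)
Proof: x = f and s | x, so s | f. k = s and k | a, thus s | a. s | f, so s | gcd(f, a).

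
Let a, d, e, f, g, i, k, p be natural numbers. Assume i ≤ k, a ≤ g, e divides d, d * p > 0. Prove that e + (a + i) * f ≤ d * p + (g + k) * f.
e divides d, thus e divides d * p. Because d * p > 0, e ≤ d * p. a ≤ g and i ≤ k, so a + i ≤ g + k. By multiplying by a non-negative, (a + i) * f ≤ (g + k) * f. Since e ≤ d * p, e + (a + i) * f ≤ d * p + (g + k) * f.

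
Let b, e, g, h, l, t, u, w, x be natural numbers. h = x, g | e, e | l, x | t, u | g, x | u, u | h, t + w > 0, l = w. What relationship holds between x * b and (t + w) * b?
x * b ≤ (t + w) * b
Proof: h = x and u | h, thus u | x. x | u, so u = x. Since u | g, x | g. Since g | e and e | l, g | l. Since x | g, x | l. Since l = w, x | w. x | t, so x | t + w. Because t + w > 0, x ≤ t + w. Then x * b ≤ (t + w) * b.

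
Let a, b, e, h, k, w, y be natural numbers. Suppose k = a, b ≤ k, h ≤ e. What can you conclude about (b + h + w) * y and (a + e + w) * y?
(b + h + w) * y ≤ (a + e + w) * y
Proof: k = a and b ≤ k, thus b ≤ a. Since h ≤ e, b + h ≤ a + e. Then b + h + w ≤ a + e + w. By multiplying by a non-negative, (b + h + w) * y ≤ (a + e + w) * y.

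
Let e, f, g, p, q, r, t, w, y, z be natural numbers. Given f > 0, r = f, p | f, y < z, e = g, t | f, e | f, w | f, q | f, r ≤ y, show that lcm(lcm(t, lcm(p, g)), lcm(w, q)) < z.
Because e = g and e | f, g | f. p | f, so lcm(p, g) | f. From t | f, lcm(t, lcm(p, g)) | f. w | f and q | f, therefore lcm(w, q) | f. Since lcm(t, lcm(p, g)) | f, lcm(lcm(t, lcm(p, g)), lcm(w, q)) | f. f > 0, so lcm(lcm(t, lcm(p, g)), lcm(w, q)) ≤ f. Since r = f and r ≤ y, f ≤ y. y < z, so f < z. From lcm(lcm(t, lcm(p, g)), lcm(w, q)) ≤ f, lcm(lcm(t, lcm(p, g)), lcm(w, q)) < z.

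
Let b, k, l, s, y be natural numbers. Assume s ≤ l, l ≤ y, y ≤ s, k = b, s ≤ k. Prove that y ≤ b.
s ≤ l and l ≤ y, thus s ≤ y. Since y ≤ s, s = y. Since k = b and s ≤ k, s ≤ b. Since s = y, y ≤ b.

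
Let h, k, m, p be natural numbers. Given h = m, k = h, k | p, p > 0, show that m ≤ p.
Since k = h and k | p, h | p. p > 0, so h ≤ p. Since h = m, m ≤ p.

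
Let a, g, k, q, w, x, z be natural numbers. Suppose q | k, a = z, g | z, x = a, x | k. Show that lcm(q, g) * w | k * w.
x = a and a = z, hence x = z. Because x | k, z | k. g | z, so g | k. Because q | k, lcm(q, g) | k. Then lcm(q, g) * w | k * w.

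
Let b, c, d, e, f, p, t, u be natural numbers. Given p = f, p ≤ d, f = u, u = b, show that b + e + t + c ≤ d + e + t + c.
p = f and f = u, so p = u. u = b, so p = b. Because p ≤ d, b ≤ d. Then b + e ≤ d + e. Then b + e + t ≤ d + e + t. Then b + e + t + c ≤ d + e + t + c.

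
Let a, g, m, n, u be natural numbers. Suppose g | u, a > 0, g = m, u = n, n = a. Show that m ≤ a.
u = n and g | u, hence g | n. Because n = a, g | a. Since a > 0, g ≤ a. Since g = m, m ≤ a.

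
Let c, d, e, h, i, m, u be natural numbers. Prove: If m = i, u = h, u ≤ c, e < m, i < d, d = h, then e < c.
Because m = i and e < m, e < i. d = h and i < d, therefore i < h. Since e < i, e < h. u = h and u ≤ c, therefore h ≤ c. Since e < h, e < c.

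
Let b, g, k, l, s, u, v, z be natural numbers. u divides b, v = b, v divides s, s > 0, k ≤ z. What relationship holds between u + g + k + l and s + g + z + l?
u + g + k + l ≤ s + g + z + l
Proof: v = b and v divides s, therefore b divides s. u divides b, so u divides s. Since s > 0, u ≤ s. Then u + g ≤ s + g. k ≤ z, so u + g + k ≤ s + g + z. Then u + g + k + l ≤ s + g + z + l.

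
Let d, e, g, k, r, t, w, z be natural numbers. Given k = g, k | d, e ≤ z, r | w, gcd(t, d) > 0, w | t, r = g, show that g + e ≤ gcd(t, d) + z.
r | w and w | t, thus r | t. r = g, so g | t. Because k = g and k | d, g | d. Since g | t, g | gcd(t, d). Since gcd(t, d) > 0, g ≤ gcd(t, d). Because e ≤ z, g + e ≤ gcd(t, d) + z.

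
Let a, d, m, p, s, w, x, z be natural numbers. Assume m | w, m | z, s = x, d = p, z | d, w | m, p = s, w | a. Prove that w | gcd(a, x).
Since m | w and w | m, m = w. Because m | z, w | z. d = p and p = s, so d = s. Since z | d, z | s. Because w | z, w | s. Since s = x, w | x. w | a, so w | gcd(a, x).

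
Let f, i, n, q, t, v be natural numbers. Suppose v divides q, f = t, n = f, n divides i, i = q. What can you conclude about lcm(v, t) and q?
lcm(v, t) divides q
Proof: Because n = f and f = t, n = t. i = q and n divides i, therefore n divides q. Because n = t, t divides q. Since v divides q, lcm(v, t) divides q.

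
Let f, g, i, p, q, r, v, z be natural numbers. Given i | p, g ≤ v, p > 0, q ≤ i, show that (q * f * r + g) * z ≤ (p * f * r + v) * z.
i | p and p > 0, thus i ≤ p. q ≤ i, so q ≤ p. Then q * f ≤ p * f. Then q * f * r ≤ p * f * r. g ≤ v, so q * f * r + g ≤ p * f * r + v. Then (q * f * r + g) * z ≤ (p * f * r + v) * z.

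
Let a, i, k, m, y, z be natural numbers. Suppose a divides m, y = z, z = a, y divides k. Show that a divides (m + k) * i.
y = z and z = a, thus y = a. y divides k, so a divides k. Since a divides m, a divides m + k. Then a divides (m + k) * i.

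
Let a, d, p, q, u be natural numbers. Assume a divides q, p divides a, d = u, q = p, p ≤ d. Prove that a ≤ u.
Since q = p and a divides q, a divides p. p divides a, so p = a. d = u and p ≤ d, therefore p ≤ u. p = a, so a ≤ u.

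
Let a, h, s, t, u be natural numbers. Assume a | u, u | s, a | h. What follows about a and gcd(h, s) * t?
a | gcd(h, s) * t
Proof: Since a | u and u | s, a | s. Because a | h, a | gcd(h, s). Then a | gcd(h, s) * t.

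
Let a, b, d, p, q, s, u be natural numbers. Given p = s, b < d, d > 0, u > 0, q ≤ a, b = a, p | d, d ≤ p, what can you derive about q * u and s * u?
q * u < s * u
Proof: p | d and d > 0, thus p ≤ d. Since d ≤ p, d = p. Because p = s, d = s. b = a and b < d, thus a < d. Since q ≤ a, q < d. d = s, so q < s. Since u > 0, q * u < s * u.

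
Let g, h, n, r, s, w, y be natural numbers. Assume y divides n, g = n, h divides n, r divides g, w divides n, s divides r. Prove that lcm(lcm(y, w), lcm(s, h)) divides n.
y divides n and w divides n, so lcm(y, w) divides n. Since s divides r and r divides g, s divides g. g = n, so s divides n. Since h divides n, lcm(s, h) divides n. Since lcm(y, w) divides n, lcm(lcm(y, w), lcm(s, h)) divides n.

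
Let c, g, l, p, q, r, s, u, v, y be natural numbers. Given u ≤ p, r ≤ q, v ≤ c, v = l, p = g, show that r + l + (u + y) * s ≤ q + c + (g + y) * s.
v = l and v ≤ c, so l ≤ c. r ≤ q, so r + l ≤ q + c. p = g and u ≤ p, thus u ≤ g. Then u + y ≤ g + y. Then (u + y) * s ≤ (g + y) * s. r + l ≤ q + c, so r + l + (u + y) * s ≤ q + c + (g + y) * s.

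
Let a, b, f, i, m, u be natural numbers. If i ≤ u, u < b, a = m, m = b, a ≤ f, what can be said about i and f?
i < f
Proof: i ≤ u and u < b, hence i < b. a = m and m = b, hence a = b. Since a ≤ f, b ≤ f. i < b, so i < f.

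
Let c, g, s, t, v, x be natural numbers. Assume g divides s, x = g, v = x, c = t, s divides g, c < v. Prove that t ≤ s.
From v = x and x = g, v = g. g divides s and s divides g, therefore g = s. v = g, so v = s. From c = t and c < v, t < v. From v = s, t < s. Then t ≤ s.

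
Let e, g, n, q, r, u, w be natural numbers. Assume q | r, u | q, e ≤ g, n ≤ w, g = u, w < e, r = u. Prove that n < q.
Because r = u and q | r, q | u. u | q, so u = q. From n ≤ w and w < e, n < e. e ≤ g, so n < g. Since g = u, n < u. Since u = q, n < q.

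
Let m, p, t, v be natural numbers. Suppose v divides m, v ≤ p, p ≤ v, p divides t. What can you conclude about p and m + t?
p divides m + t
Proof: v ≤ p and p ≤ v, so v = p. Since v divides m, p divides m. p divides t, so p divides m + t.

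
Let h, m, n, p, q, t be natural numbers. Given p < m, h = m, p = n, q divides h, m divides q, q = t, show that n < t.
From h = m and q divides h, q divides m. Because m divides q, m = q. Since q = t, m = t. p = n and p < m, hence n < m. m = t, so n < t.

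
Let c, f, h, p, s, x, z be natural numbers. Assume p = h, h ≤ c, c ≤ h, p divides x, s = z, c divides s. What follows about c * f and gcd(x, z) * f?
c * f divides gcd(x, z) * f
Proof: h ≤ c and c ≤ h, therefore h = c. p = h, so p = c. p divides x, so c divides x. Since s = z and c divides s, c divides z. Since c divides x, c divides gcd(x, z). Then c * f divides gcd(x, z) * f.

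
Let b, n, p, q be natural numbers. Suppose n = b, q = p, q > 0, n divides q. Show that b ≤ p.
n = b and n divides q, so b divides q. q > 0, so b ≤ q. q = p, so b ≤ p.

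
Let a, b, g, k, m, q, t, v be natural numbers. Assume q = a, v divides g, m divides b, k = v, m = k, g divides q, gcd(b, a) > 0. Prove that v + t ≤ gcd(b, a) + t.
Because m = k and k = v, m = v. Since m divides b, v divides b. Since v divides g and g divides q, v divides q. q = a, so v divides a. v divides b, so v divides gcd(b, a). gcd(b, a) > 0, so v ≤ gcd(b, a). Then v + t ≤ gcd(b, a) + t.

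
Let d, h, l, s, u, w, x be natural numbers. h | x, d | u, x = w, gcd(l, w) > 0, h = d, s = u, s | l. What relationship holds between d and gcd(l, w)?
d ≤ gcd(l, w)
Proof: From s = u and s | l, u | l. Since d | u, d | l. From x = w and h | x, h | w. h = d, so d | w. Since d | l, d | gcd(l, w). Since gcd(l, w) > 0, d ≤ gcd(l, w).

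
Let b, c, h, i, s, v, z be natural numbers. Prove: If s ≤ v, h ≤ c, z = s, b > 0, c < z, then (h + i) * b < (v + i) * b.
h ≤ c and c < z, thus h < z. Since z = s, h < s. Since s ≤ v, h < v. Then h + i < v + i. Since b > 0, (h + i) * b < (v + i) * b.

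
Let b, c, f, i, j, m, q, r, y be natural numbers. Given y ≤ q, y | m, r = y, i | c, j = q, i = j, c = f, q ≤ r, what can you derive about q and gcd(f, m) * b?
q | gcd(f, m) * b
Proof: i = j and j = q, thus i = q. c = f and i | c, thus i | f. i = q, so q | f. r = y and q ≤ r, therefore q ≤ y. y ≤ q, so y = q. Since y | m, q | m. q | f, so q | gcd(f, m). Then q | gcd(f, m) * b.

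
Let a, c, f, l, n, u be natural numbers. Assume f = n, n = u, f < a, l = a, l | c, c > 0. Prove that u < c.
f = n and n = u, therefore f = u. From l = a and l | c, a | c. Since c > 0, a ≤ c. From f < a, f < c. f = u, so u < c.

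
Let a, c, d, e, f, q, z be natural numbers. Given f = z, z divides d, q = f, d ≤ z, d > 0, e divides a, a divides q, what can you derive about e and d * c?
e divides d * c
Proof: z divides d and d > 0, so z ≤ d. Since d ≤ z, z = d. q = f and f = z, hence q = z. Since a divides q, a divides z. z = d, so a divides d. e divides a, so e divides d. Then e divides d * c.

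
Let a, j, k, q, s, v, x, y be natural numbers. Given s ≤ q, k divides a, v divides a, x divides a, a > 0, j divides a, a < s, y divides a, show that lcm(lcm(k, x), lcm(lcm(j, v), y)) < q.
k divides a and x divides a, so lcm(k, x) divides a. From j divides a and v divides a, lcm(j, v) divides a. y divides a, so lcm(lcm(j, v), y) divides a. Since lcm(k, x) divides a, lcm(lcm(k, x), lcm(lcm(j, v), y)) divides a. Since a > 0, lcm(lcm(k, x), lcm(lcm(j, v), y)) ≤ a. Since a < s and s ≤ q, a < q. Since lcm(lcm(k, x), lcm(lcm(j, v), y)) ≤ a, lcm(lcm(k, x), lcm(lcm(j, v), y)) < q.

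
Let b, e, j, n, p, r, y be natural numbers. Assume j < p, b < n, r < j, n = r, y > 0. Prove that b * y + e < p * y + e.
Because n = r and b < n, b < r. r < j, so b < j. Since j < p, b < p. Since y > 0, b * y < p * y. Then b * y + e < p * y + e.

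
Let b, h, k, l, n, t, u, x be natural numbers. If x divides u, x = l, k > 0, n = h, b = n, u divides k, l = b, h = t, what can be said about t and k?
t ≤ k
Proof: b = n and n = h, so b = h. From l = b, l = h. x = l and x divides u, thus l divides u. u divides k, so l divides k. Since l = h, h divides k. k > 0, so h ≤ k. h = t, so t ≤ k.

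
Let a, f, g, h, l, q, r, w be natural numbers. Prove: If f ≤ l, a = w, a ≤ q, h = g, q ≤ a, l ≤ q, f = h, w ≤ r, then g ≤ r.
f = h and h = g, hence f = g. f ≤ l, so g ≤ l. q ≤ a and a ≤ q, therefore q = a. a = w, so q = w. Since l ≤ q, l ≤ w. From g ≤ l, g ≤ w. w ≤ r, so g ≤ r.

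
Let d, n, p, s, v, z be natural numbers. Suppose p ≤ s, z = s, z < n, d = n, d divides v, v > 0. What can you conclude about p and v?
p < v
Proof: From z = s and z < n, s < n. p ≤ s, so p < n. From d = n and d divides v, n divides v. v > 0, so n ≤ v. p < n, so p < v.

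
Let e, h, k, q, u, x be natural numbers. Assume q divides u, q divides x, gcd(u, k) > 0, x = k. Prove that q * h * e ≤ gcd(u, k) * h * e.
x = k and q divides x, thus q divides k. q divides u, so q divides gcd(u, k). Since gcd(u, k) > 0, q ≤ gcd(u, k). By multiplying by a non-negative, q * h ≤ gcd(u, k) * h. By multiplying by a non-negative, q * h * e ≤ gcd(u, k) * h * e.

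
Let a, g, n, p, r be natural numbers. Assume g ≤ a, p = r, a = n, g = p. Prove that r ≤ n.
g = p and p = r, hence g = r. g ≤ a, so r ≤ a. Since a = n, r ≤ n.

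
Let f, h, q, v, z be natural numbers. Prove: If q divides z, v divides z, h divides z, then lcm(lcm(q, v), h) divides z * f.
Because q divides z and v divides z, lcm(q, v) divides z. From h divides z, lcm(lcm(q, v), h) divides z. Then lcm(lcm(q, v), h) divides z * f.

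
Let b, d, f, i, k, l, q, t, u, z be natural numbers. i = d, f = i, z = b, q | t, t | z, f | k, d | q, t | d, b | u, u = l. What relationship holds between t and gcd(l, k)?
t | gcd(l, k)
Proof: Since z = b and t | z, t | b. From b | u, t | u. u = l, so t | l. d | q and q | t, hence d | t. From t | d, d = t. Because i = d, i = t. f = i and f | k, therefore i | k. i = t, so t | k. Since t | l, t | gcd(l, k).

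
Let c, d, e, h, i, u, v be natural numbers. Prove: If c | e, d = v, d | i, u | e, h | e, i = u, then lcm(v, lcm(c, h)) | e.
Because i = u and d | i, d | u. u | e, so d | e. d = v, so v | e. c | e and h | e, so lcm(c, h) | e. Since v | e, lcm(v, lcm(c, h)) | e.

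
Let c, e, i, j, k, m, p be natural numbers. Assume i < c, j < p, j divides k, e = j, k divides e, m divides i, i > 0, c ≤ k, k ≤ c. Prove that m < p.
From m divides i and i > 0, m ≤ i. Since i < c, m < c. Because k ≤ c and c ≤ k, k = c. e = j and k divides e, so k divides j. From j divides k, j = k. j < p, so k < p. k = c, so c < p. Since m < c, m < p.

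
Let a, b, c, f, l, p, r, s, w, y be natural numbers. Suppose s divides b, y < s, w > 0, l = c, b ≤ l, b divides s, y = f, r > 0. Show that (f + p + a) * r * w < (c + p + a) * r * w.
s divides b and b divides s, therefore s = b. y = f and y < s, thus f < s. Since s = b, f < b. Because l = c and b ≤ l, b ≤ c. f < b, so f < c. Then f + p < c + p. Then f + p + a < c + p + a. From r > 0, by multiplying by a positive, (f + p + a) * r < (c + p + a) * r. Combined with w > 0, by multiplying by a positive, (f + p + a) * r * w < (c + p + a) * r * w.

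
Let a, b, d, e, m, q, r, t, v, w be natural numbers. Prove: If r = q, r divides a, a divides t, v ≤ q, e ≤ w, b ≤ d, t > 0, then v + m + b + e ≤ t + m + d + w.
r = q and r divides a, thus q divides a. Because a divides t, q divides t. Since t > 0, q ≤ t. Since v ≤ q, v ≤ t. Then v + m ≤ t + m. From b ≤ d and e ≤ w, b + e ≤ d + w. v + m ≤ t + m, so v + m + b + e ≤ t + m + d + w.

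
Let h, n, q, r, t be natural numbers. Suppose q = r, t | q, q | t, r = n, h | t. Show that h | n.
t | q and q | t, therefore t = q. Since q = r, t = r. Since h | t, h | r. r = n, so h | n.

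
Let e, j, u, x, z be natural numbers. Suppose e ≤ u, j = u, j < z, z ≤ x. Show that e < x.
j < z and z ≤ x, hence j < x. j = u, so u < x. Since e ≤ u, e < x.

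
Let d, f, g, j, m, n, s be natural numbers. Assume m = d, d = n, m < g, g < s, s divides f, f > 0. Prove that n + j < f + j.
m = d and d = n, therefore m = n. s divides f and f > 0, hence s ≤ f. From g < s, g < f. m < g, so m < f. Since m = n, n < f. Then n + j < f + j.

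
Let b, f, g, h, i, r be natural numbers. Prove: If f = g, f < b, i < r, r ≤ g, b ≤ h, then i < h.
f < b and b ≤ h, therefore f < h. f = g, so g < h. Since r ≤ g, r < h. Since i < r, i < h.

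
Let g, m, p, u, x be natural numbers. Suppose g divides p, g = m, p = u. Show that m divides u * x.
p = u and g divides p, so g divides u. Since g = m, m divides u. Then m divides u * x.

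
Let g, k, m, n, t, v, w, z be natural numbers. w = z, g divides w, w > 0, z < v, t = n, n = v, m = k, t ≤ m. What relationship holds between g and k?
g < k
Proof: From g divides w and w > 0, g ≤ w. w = z, so g ≤ z. Since z < v, g < v. t = n and n = v, therefore t = v. m = k and t ≤ m, therefore t ≤ k. From t = v, v ≤ k. g < v, so g < k.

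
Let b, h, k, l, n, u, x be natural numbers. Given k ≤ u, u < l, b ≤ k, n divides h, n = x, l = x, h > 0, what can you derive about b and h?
b < h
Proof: b ≤ k and k ≤ u, thus b ≤ u. l = x and u < l, therefore u < x. b ≤ u, so b < x. Since n = x and n divides h, x divides h. h > 0, so x ≤ h. Since b < x, b < h.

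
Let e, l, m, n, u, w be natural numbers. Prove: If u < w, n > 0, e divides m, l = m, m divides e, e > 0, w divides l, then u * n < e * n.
m divides e and e divides m, therefore m = e. l = m, so l = e. From w divides l, w divides e. e > 0, so w ≤ e. Since u < w, u < e. Because n > 0, by multiplying by a positive, u * n < e * n.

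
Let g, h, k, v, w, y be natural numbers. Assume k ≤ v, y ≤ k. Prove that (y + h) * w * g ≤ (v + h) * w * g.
Because y ≤ k and k ≤ v, y ≤ v. Then y + h ≤ v + h. By multiplying by a non-negative, (y + h) * w ≤ (v + h) * w. By multiplying by a non-negative, (y + h) * w * g ≤ (v + h) * w * g.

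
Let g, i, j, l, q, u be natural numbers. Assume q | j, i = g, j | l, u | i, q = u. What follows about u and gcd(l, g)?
u | gcd(l, g)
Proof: q = u and q | j, hence u | j. Since j | l, u | l. From i = g and u | i, u | g. u | l, so u | gcd(l, g).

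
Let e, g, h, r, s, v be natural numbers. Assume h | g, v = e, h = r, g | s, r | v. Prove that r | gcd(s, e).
h = r and h | g, therefore r | g. g | s, so r | s. v = e and r | v, thus r | e. r | s, so r | gcd(s, e).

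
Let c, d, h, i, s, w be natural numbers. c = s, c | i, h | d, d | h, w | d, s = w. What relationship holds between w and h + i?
w | h + i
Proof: d | h and h | d, so d = h. From w | d, w | h. c = s and s = w, therefore c = w. c | i, so w | i. Since w | h, w | h + i.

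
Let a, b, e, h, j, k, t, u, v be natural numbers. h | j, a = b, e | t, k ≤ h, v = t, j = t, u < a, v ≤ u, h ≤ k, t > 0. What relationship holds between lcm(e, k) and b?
lcm(e, k) < b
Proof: From h ≤ k and k ≤ h, h = k. j = t and h | j, so h | t. Since h = k, k | t. e | t, so lcm(e, k) | t. t > 0, so lcm(e, k) ≤ t. v = t and v ≤ u, so t ≤ u. u < a, so t < a. Since lcm(e, k) ≤ t, lcm(e, k) < a. a = b, so lcm(e, k) < b.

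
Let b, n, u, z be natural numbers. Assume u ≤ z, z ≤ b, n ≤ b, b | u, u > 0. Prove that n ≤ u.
b | u and u > 0, so b ≤ u. u ≤ z and z ≤ b, so u ≤ b. b ≤ u, so b = u. n ≤ b, so n ≤ u.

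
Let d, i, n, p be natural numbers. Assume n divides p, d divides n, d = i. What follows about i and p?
i divides p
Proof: d = i and d divides n, hence i divides n. Because n divides p, i divides p.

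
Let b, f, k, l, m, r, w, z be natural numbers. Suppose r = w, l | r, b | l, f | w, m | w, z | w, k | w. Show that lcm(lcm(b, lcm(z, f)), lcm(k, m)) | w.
b | l and l | r, hence b | r. r = w, so b | w. z | w and f | w, hence lcm(z, f) | w. Since b | w, lcm(b, lcm(z, f)) | w. From k | w and m | w, lcm(k, m) | w. Since lcm(b, lcm(z, f)) | w, lcm(lcm(b, lcm(z, f)), lcm(k, m)) | w.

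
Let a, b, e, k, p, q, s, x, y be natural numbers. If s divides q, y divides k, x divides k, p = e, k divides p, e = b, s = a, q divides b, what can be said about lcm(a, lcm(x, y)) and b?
lcm(a, lcm(x, y)) divides b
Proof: Because s divides q and q divides b, s divides b. s = a, so a divides b. From p = e and e = b, p = b. Since x divides k and y divides k, lcm(x, y) divides k. Since k divides p, lcm(x, y) divides p. p = b, so lcm(x, y) divides b. a divides b, so lcm(a, lcm(x, y)) divides b.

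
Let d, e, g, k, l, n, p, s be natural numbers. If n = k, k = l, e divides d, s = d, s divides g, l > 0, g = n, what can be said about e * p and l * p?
e * p ≤ l * p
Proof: n = k and k = l, therefore n = l. g = n and s divides g, so s divides n. Since s = d, d divides n. e divides d, so e divides n. Since n = l, e divides l. l > 0, so e ≤ l. By multiplying by a non-negative, e * p ≤ l * p.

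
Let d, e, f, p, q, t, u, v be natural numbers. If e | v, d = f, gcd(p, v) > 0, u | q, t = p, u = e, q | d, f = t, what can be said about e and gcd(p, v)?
e ≤ gcd(p, v)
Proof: f = t and t = p, so f = p. u | q and q | d, therefore u | d. d = f, so u | f. Since u = e, e | f. Because f = p, e | p. Since e | v, e | gcd(p, v). gcd(p, v) > 0, so e ≤ gcd(p, v).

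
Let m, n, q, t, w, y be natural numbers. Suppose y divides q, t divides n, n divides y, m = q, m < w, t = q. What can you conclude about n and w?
n < w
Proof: t = q and t divides n, hence q divides n. Because n divides y and y divides q, n divides q. Since q divides n, q = n. Because m = q, m = n. m < w, so n < w.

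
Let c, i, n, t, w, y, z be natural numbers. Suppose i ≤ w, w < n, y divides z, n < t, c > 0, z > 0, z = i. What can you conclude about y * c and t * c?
y * c < t * c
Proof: Because y divides z and z > 0, y ≤ z. Since z = i, y ≤ i. Since w < n and n < t, w < t. Since i ≤ w, i < t. Since y ≤ i, y < t. Since c > 0, by multiplying by a positive, y * c < t * c.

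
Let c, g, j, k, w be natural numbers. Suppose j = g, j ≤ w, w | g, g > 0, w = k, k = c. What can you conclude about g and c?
g = c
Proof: Because j = g and j ≤ w, g ≤ w. w | g and g > 0, hence w ≤ g. Since g ≤ w, g = w. Since w = k, g = k. k = c, so g = c.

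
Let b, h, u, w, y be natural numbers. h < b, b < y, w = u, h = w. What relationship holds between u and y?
u < y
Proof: h = w and w = u, hence h = u. h < b and b < y, hence h < y. From h = u, u < y.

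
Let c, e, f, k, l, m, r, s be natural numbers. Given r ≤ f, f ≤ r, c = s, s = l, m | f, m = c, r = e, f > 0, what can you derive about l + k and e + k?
l + k ≤ e + k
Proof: From f ≤ r and r ≤ f, f = r. Since r = e, f = e. m = c and m | f, thus c | f. Since c = s, s | f. Since f > 0, s ≤ f. f = e, so s ≤ e. Since s = l, l ≤ e. Then l + k ≤ e + k.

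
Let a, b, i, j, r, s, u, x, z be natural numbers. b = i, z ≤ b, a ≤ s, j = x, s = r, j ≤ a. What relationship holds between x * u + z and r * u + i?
x * u + z ≤ r * u + i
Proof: s = r and a ≤ s, thus a ≤ r. Since j ≤ a, j ≤ r. j = x, so x ≤ r. Then x * u ≤ r * u. b = i and z ≤ b, therefore z ≤ i. x * u ≤ r * u, so x * u + z ≤ r * u + i.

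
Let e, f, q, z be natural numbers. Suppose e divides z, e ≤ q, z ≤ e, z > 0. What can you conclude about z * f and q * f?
z * f ≤ q * f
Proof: e divides z and z > 0, thus e ≤ z. z ≤ e, so e = z. From e ≤ q, z ≤ q. By multiplying by a non-negative, z * f ≤ q * f.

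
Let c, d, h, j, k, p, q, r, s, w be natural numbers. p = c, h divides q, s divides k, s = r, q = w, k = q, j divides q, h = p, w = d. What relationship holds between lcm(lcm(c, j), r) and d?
lcm(lcm(c, j), r) divides d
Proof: q = w and w = d, thus q = d. Because h = p and h divides q, p divides q. Since p = c, c divides q. Since j divides q, lcm(c, j) divides q. Since k = q and s divides k, s divides q. Because s = r, r divides q. Since lcm(c, j) divides q, lcm(lcm(c, j), r) divides q. q = d, so lcm(lcm(c, j), r) divides d.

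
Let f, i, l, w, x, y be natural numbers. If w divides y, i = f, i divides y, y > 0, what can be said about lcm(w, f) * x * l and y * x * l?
lcm(w, f) * x * l ≤ y * x * l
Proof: From i = f and i divides y, f divides y. Since w divides y, lcm(w, f) divides y. y > 0, so lcm(w, f) ≤ y. By multiplying by a non-negative, lcm(w, f) * x ≤ y * x. By multiplying by a non-negative, lcm(w, f) * x * l ≤ y * x * l.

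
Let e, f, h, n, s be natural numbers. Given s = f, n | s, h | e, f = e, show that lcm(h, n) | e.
From s = f and f = e, s = e. Since n | s, n | e. h | e, so lcm(h, n) | e.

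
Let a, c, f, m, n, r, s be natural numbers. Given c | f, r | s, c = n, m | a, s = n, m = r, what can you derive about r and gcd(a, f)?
r | gcd(a, f)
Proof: From m = r and m | a, r | a. s = n and r | s, therefore r | n. c = n and c | f, thus n | f. Since r | n, r | f. r | a, so r | gcd(a, f).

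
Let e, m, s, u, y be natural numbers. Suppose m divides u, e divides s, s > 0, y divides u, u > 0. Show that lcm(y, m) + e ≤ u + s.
y divides u and m divides u, therefore lcm(y, m) divides u. u > 0, so lcm(y, m) ≤ u. Since e divides s and s > 0, e ≤ s. Since lcm(y, m) ≤ u, lcm(y, m) + e ≤ u + s.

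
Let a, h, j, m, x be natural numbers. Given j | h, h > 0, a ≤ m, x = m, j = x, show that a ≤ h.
j = x and x = m, therefore j = m. j | h, so m | h. h > 0, so m ≤ h. Because a ≤ m, a ≤ h.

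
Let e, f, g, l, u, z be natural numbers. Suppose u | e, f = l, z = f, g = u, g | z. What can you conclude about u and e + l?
u | e + l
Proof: g = u and g | z, so u | z. Since z = f, u | f. Since f = l, u | l. Since u | e, u | e + l.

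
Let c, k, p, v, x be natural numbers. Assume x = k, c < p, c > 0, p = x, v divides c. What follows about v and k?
v < k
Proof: Since p = x and x = k, p = k. From v divides c and c > 0, v ≤ c. c < p, so v < p. p = k, so v < k.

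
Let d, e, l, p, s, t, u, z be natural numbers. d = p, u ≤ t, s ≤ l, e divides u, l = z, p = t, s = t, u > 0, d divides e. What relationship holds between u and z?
u ≤ z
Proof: d = p and p = t, so d = t. Since d divides e, t divides e. Since e divides u, t divides u. u > 0, so t ≤ u. Since u ≤ t, t = u. Since s = t, s = u. Because l = z and s ≤ l, s ≤ z. Since s = u, u ≤ z.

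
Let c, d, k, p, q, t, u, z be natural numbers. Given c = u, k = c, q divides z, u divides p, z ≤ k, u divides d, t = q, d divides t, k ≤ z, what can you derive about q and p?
q divides p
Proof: t = q and d divides t, therefore d divides q. u divides d, so u divides q. k = c and c = u, so k = u. z ≤ k and k ≤ z, hence z = k. Since q divides z, q divides k. k = u, so q divides u. Since u divides q, u = q. u divides p, so q divides p.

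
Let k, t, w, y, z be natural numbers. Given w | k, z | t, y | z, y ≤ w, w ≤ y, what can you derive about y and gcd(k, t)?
y | gcd(k, t)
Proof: w ≤ y and y ≤ w, so w = y. Since w | k, y | k. y | z and z | t, thus y | t. y | k, so y | gcd(k, t).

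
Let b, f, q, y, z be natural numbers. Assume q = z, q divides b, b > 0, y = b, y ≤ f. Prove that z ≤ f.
q = z and q divides b, so z divides b. Since b > 0, z ≤ b. y = b and y ≤ f, therefore b ≤ f. Since z ≤ b, z ≤ f.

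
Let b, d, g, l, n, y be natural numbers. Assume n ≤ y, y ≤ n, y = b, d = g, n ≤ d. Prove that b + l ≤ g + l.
From n ≤ y and y ≤ n, n = y. Since y = b, n = b. d = g and n ≤ d, thus n ≤ g. Since n = b, b ≤ g. Then b + l ≤ g + l.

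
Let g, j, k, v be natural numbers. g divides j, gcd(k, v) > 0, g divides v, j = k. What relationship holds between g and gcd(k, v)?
g ≤ gcd(k, v)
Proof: j = k and g divides j, so g divides k. Since g divides v, g divides gcd(k, v). Since gcd(k, v) > 0, g ≤ gcd(k, v).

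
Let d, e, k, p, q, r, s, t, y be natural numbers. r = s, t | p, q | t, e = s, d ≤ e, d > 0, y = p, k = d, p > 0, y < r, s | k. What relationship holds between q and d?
q < d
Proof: k = d and s | k, therefore s | d. d > 0, so s ≤ d. e = s and d ≤ e, thus d ≤ s. Since s ≤ d, s = d. q | t and t | p, hence q | p. p > 0, so q ≤ p. y = p and y < r, so p < r. From q ≤ p, q < r. Since r = s, q < s. Since s = d, q < d.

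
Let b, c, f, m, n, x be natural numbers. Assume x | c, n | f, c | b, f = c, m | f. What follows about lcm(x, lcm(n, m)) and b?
lcm(x, lcm(n, m)) | b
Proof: n | f and m | f, hence lcm(n, m) | f. Since f = c, lcm(n, m) | c. Since x | c, lcm(x, lcm(n, m)) | c. c | b, so lcm(x, lcm(n, m)) | b.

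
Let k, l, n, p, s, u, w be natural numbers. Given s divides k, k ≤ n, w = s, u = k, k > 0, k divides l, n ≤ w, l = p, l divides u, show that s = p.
Because s divides k and k > 0, s ≤ k. w = s and n ≤ w, hence n ≤ s. Since k ≤ n, k ≤ s. s ≤ k, so s = k. u = k and l divides u, therefore l divides k. k divides l, so k = l. Since s = k, s = l. Since l = p, s = p.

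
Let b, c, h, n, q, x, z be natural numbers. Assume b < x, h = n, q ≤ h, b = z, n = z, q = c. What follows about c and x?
c < x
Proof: h = n and n = z, thus h = z. q ≤ h, so q ≤ z. Because q = c, c ≤ z. From b = z and b < x, z < x. c ≤ z, so c < x.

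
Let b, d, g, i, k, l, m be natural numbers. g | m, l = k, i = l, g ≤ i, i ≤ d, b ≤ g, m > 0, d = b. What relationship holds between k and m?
k ≤ m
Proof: Because d = b and i ≤ d, i ≤ b. b ≤ g, so i ≤ g. g ≤ i, so g = i. Since i = l, g = l. Because l = k, g = k. g | m and m > 0, therefore g ≤ m. g = k, so k ≤ m.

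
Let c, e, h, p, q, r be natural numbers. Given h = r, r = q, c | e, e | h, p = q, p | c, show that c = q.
h = r and r = q, thus h = q. c | e and e | h, so c | h. h = q, so c | q. From p = q and p | c, q | c. c | q, so c = q.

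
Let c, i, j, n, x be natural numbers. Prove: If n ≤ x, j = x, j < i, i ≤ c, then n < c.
j = x and j < i, thus x < i. n ≤ x, so n < i. i ≤ c, so n < c.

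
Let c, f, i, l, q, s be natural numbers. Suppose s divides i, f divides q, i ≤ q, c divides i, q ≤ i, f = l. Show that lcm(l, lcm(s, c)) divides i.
q ≤ i and i ≤ q, hence q = i. f = l and f divides q, hence l divides q. q = i, so l divides i. Because s divides i and c divides i, lcm(s, c) divides i. Since l divides i, lcm(l, lcm(s, c)) divides i.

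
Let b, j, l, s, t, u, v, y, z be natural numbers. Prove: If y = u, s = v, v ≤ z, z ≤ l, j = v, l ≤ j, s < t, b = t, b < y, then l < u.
Since v ≤ z and z ≤ l, v ≤ l. j = v and l ≤ j, therefore l ≤ v. From v ≤ l, v = l. Since s = v, s = l. From s < t, l < t. b = t and b < y, hence t < y. l < t, so l < y. y = u, so l < u.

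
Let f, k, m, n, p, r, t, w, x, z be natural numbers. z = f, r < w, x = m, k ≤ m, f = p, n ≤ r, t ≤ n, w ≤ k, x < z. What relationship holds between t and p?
t < p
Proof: n ≤ r and r < w, therefore n < w. Since w ≤ k, n < k. k ≤ m, so n < m. t ≤ n, so t < m. Since z = f and f = p, z = p. x = m and x < z, hence m < z. z = p, so m < p. Because t < m, t < p.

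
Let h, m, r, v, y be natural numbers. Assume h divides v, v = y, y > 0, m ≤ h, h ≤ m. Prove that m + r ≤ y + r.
Since h ≤ m and m ≤ h, h = m. Since v = y and h divides v, h divides y. y > 0, so h ≤ y. h = m, so m ≤ y. Then m + r ≤ y + r.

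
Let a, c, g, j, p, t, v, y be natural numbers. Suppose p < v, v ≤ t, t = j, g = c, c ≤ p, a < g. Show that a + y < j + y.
From g = c and a < g, a < c. p < v and v ≤ t, therefore p < t. c ≤ p, so c < t. a < c, so a < t. t = j, so a < j. Then a + y < j + y.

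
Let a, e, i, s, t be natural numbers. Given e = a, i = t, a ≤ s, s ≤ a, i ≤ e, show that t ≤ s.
a ≤ s and s ≤ a, thus a = s. Since e = a, e = s. Since i ≤ e, i ≤ s. Since i = t, t ≤ s.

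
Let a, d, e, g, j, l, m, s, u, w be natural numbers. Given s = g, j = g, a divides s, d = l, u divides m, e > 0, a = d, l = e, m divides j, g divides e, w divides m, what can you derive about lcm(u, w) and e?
lcm(u, w) ≤ e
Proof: From u divides m and w divides m, lcm(u, w) divides m. From d = l and l = e, d = e. a = d and a divides s, therefore d divides s. s = g, so d divides g. Since d = e, e divides g. Since g divides e, g = e. j = g and m divides j, hence m divides g. g = e, so m divides e. Since lcm(u, w) divides m, lcm(u, w) divides e. e > 0, so lcm(u, w) ≤ e.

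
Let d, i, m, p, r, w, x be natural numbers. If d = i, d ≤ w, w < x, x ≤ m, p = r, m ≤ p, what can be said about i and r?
i < r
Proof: From d = i and d ≤ w, i ≤ w. From w < x and x ≤ m, w < m. i ≤ w, so i < m. Since p = r and m ≤ p, m ≤ r. Since i < m, i < r.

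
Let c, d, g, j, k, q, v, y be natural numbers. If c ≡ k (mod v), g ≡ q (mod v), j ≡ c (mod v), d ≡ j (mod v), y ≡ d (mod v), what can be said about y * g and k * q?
y * g ≡ k * q (mod v)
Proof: From y ≡ d (mod v) and d ≡ j (mod v), y ≡ j (mod v). Because j ≡ c (mod v), y ≡ c (mod v). Since c ≡ k (mod v), y ≡ k (mod v). Since g ≡ q (mod v), y * g ≡ k * q (mod v).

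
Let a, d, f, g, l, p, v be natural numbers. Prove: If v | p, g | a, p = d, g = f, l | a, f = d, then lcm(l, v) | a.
p = d and v | p, therefore v | d. g = f and f = d, hence g = d. Since g | a, d | a. v | d, so v | a. Since l | a, lcm(l, v) | a.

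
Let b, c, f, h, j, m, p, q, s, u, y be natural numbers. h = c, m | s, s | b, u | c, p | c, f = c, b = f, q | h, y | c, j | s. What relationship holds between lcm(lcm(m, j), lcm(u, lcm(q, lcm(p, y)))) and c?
lcm(lcm(m, j), lcm(u, lcm(q, lcm(p, y)))) | c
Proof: Since m | s and j | s, lcm(m, j) | s. b = f and f = c, therefore b = c. Since s | b, s | c. Since lcm(m, j) | s, lcm(m, j) | c. From h = c and q | h, q | c. p | c and y | c, therefore lcm(p, y) | c. Since q | c, lcm(q, lcm(p, y)) | c. Since u | c, lcm(u, lcm(q, lcm(p, y))) | c. Since lcm(m, j) | c, lcm(lcm(m, j), lcm(u, lcm(q, lcm(p, y)))) | c.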